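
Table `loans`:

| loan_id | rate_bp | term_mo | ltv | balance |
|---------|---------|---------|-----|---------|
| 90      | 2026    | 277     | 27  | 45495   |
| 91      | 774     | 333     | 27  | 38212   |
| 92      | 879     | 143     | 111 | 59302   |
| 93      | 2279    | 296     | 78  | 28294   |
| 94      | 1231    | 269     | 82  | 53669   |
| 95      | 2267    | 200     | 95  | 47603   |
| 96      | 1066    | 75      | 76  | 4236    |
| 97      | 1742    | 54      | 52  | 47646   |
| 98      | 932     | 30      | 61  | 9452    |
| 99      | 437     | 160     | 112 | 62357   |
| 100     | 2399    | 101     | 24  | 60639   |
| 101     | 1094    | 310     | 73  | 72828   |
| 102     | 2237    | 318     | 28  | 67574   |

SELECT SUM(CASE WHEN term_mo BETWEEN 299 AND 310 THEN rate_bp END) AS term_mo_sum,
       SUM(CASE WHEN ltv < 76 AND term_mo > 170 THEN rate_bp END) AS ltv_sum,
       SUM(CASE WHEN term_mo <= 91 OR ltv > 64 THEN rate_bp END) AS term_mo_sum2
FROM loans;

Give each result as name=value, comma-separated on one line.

term_mo_sum=1094, ltv_sum=6131, term_mo_sum2=11927

[term_mo_sum: term_mo BETWEEN 299 AND 310]
loan_id=90: ✗
loan_id=91: ✗
loan_id=92: ✗
loan_id=93: ✗
loan_id=94: ✗
loan_id=95: ✗
loan_id=96: ✗
loan_id=97: ✗
loan_id=98: ✗
loan_id=99: ✗
loan_id=100: ✗
loan_id=101: ✓ → 1094
loan_id=102: ✗
term_mo_sum = 1094
—
[ltv_sum: ltv < 76 AND term_mo > 170]
loan_id=90: ✓ → 2026
loan_id=91: ✓ → 774
loan_id=92: ✗
loan_id=93: ✗
loan_id=94: ✗
loan_id=95: ✗
loan_id=96: ✗
loan_id=97: ✗
loan_id=98: ✗
loan_id=99: ✗
loan_id=100: ✗
loan_id=101: ✓ → 1094
loan_id=102: ✓ → 2237
ltv_sum = 2026 + 774 + 1094 + 2237 = 6131
—
[term_mo_sum2: term_mo <= 91 OR ltv > 64]
loan_id=90: ✗
loan_id=91: ✗
loan_id=92: ✓ → 879
loan_id=93: ✓ → 2279
loan_id=94: ✓ → 1231
loan_id=95: ✓ → 2267
loan_id=96: ✓ → 1066
loan_id=97: ✓ → 1742
loan_id=98: ✓ → 932
loan_id=99: ✓ → 437
loan_id=100: ✗
loan_id=101: ✓ → 1094
loan_id=102: ✗
term_mo_sum2 = 879 + 2279 + 1231 + 2267 + 1066 + 1742 + 932 + 437 + 1094 = 11927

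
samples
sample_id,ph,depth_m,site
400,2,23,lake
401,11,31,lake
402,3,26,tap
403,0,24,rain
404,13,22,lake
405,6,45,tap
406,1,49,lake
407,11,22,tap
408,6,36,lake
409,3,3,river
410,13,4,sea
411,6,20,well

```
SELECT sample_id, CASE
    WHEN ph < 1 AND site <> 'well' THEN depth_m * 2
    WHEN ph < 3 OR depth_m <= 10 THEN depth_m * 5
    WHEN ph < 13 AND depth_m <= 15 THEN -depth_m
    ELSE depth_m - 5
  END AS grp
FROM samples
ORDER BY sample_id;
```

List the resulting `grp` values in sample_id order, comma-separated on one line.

sample_id=400: ph < 3 OR depth_m <= 10 → 115
sample_id=401: ELSE → 26
sample_id=402: ELSE → 21
sample_id=403: ph < 1 AND site <> 'well' → 48
sample_id=404: ELSE → 17
sample_id=405: ELSE → 40
sample_id=406: ph < 3 OR depth_m <= 10 → 245
sample_id=407: ELSE → 17
sample_id=408: ELSE → 31
sample_id=409: ph < 3 OR depth_m <= 10 → 15
sample_id=410: ph < 3 OR depth_m <= 10 → 20
sample_id=411: ELSE → 15

115, 26, 21, 48, 17, 40, 245, 17, 31, 15, 20, 15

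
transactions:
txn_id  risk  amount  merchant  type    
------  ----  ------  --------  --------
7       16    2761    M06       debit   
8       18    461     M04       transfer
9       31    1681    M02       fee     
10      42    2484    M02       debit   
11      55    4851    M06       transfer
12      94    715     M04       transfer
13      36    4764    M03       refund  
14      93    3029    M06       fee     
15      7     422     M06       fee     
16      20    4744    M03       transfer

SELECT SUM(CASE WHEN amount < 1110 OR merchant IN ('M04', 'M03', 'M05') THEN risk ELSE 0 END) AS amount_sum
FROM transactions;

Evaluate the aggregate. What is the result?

txn_id=7: ✗
txn_id=8: ✓ → 18
txn_id=9: ✗
txn_id=10: ✗
txn_id=11: ✗
txn_id=12: ✓ → 94
txn_id=13: ✓ → 36
txn_id=14: ✗
txn_id=15: ✓ → 7
txn_id=16: ✓ → 20
amount_sum = 18 + 94 + 36 + 7 + 20 = 175

175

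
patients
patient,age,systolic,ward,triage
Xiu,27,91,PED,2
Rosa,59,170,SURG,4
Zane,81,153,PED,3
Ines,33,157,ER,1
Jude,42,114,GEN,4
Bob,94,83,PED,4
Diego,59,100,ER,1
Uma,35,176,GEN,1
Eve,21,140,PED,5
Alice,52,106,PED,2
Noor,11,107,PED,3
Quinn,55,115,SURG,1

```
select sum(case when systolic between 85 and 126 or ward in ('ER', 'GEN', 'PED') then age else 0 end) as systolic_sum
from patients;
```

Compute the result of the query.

510

patient=Xiu: ✓ → 27
patient=Rosa: ✗
patient=Zane: ✓ → 81
patient=Ines: ✓ → 33
patient=Jude: ✓ → 42
patient=Bob: ✓ → 94
patient=Diego: ✓ → 59
patient=Uma: ✓ → 35
patient=Eve: ✓ → 21
patient=Alice: ✓ → 52
patient=Noor: ✓ → 11
patient=Quinn: ✓ → 55
systolic_sum = 27 + 81 + 33 + 42 + 94 + 59 + 35 + 21 + 52 + 11 + 55 = 510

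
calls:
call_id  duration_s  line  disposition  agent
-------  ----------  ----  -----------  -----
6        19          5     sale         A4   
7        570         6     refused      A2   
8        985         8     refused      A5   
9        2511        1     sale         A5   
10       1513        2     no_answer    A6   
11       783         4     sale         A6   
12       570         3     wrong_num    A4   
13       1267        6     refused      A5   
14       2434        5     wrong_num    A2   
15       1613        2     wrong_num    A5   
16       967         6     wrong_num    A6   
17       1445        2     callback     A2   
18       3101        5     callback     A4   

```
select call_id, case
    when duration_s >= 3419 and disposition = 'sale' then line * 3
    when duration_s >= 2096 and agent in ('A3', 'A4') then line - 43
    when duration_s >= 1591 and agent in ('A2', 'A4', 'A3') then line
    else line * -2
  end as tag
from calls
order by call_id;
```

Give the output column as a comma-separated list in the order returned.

call_id=6: ELSE → -10
call_id=7: ELSE → -12
call_id=8: ELSE → -16
call_id=9: ELSE → -2
call_id=10: ELSE → -4
call_id=11: ELSE → -8
call_id=12: ELSE → -6
call_id=13: ELSE → -12
call_id=14: duration_s >= 1591 and agent in ('A2', 'A4', 'A3') → 5
call_id=15: ELSE → -4
call_id=16: ELSE → -12
call_id=17: ELSE → -4
call_id=18: duration_s >= 2096 and agent in ('A3', 'A4') → -38

-10, -12, -16, -2, -4, -8, -6, -12, 5, -4, -12, -4, -38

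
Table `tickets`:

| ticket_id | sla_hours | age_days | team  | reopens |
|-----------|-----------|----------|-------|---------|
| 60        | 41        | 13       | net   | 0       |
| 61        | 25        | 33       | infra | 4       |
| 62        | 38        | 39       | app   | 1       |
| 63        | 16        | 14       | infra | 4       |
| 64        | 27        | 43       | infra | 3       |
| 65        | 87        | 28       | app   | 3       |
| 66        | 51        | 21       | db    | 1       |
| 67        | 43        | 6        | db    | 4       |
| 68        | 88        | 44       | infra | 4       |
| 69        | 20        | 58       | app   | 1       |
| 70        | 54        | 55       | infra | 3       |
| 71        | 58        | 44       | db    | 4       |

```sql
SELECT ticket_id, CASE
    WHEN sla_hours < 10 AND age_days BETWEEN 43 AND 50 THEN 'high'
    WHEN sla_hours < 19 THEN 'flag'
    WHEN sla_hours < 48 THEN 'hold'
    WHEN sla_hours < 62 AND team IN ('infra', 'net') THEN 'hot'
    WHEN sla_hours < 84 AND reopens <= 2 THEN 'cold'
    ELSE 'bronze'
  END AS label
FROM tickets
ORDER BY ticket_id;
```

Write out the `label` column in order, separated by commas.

hold, hold, hold, flag, hold, bronze, cold, hold, bronze, hold, hot, bronze

ticket_id=60: sla_hours < 48 → hold
ticket_id=61: sla_hours < 48 → hold
ticket_id=62: sla_hours < 48 → hold
ticket_id=63: sla_hours < 19 → flag
ticket_id=64: sla_hours < 48 → hold
ticket_id=65: ELSE → bronze
ticket_id=66: sla_hours < 84 AND reopens <= 2 → cold
ticket_id=67: sla_hours < 48 → hold
ticket_id=68: ELSE → bronze
ticket_id=69: sla_hours < 48 → hold
ticket_id=70: sla_hours < 62 AND team IN ('infra', 'net') → hot
ticket_id=71: ELSE → bronze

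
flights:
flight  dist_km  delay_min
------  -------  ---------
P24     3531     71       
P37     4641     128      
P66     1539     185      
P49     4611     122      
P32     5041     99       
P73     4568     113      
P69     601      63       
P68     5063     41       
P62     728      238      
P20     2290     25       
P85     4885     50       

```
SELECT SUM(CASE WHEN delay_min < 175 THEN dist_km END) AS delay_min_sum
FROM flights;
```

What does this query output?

35231

flight=P24: ✓ → 3531
flight=P37: ✓ → 4641
flight=P66: ✗
flight=P49: ✓ → 4611
flight=P32: ✓ → 5041
flight=P73: ✓ → 4568
flight=P69: ✓ → 601
flight=P68: ✓ → 5063
flight=P62: ✗
flight=P20: ✓ → 2290
flight=P85: ✓ → 4885
delay_min_sum = 3531 + 4641 + 4611 + 5041 + 4568 + 601 + 5063 + 2290 + 4885 = 35231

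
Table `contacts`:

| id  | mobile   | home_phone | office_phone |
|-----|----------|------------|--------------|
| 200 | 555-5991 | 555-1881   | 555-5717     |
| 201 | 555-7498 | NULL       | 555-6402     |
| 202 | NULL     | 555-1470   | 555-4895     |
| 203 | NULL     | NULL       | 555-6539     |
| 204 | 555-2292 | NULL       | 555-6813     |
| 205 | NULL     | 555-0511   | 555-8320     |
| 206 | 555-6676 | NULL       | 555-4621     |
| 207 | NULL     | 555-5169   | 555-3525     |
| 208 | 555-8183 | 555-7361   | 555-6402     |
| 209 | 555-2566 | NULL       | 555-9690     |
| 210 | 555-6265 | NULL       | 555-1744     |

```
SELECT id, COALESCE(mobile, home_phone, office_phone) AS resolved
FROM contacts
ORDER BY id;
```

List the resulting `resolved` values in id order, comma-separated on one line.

555-5991, 555-7498, 555-1470, 555-6539, 555-2292, 555-0511, 555-6676, 555-5169, 555-8183, 555-2566, 555-6265

id=200: mobile=555-5991 → 555-5991
id=201: mobile=555-7498 → 555-7498
id=202: mobile=NULL, home_phone=555-1470 → 555-1470
id=203: mobile=NULL, home_phone=NULL, office_phone=555-6539 → 555-6539
id=204: mobile=555-2292 → 555-2292
id=205: mobile=NULL, home_phone=555-0511 → 555-0511
id=206: mobile=555-6676 → 555-6676
id=207: mobile=NULL, home_phone=555-5169 → 555-5169
id=208: mobile=555-8183 → 555-8183
id=209: mobile=555-2566 → 555-2566
id=210: mobile=555-6265 → 555-6265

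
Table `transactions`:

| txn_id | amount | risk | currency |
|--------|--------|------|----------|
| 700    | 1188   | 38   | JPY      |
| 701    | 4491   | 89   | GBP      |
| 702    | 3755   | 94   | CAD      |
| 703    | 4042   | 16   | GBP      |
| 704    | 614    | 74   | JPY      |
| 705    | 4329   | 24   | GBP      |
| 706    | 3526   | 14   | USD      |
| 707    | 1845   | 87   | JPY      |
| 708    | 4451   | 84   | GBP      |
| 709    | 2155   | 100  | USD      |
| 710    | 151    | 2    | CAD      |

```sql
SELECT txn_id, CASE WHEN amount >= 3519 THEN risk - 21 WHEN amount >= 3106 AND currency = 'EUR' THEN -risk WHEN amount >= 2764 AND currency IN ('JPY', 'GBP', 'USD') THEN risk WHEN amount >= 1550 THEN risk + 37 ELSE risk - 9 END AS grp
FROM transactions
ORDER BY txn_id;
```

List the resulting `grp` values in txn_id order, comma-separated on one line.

txn_id=700: ELSE → 29
txn_id=701: amount >= 3519 → 68
txn_id=702: amount >= 3519 → 73
txn_id=703: amount >= 3519 → -5
txn_id=704: ELSE → 65
txn_id=705: amount >= 3519 → 3
txn_id=706: amount >= 3519 → -7
txn_id=707: amount >= 1550 → 124
txn_id=708: amount >= 3519 → 63
txn_id=709: amount >= 1550 → 137
txn_id=710: ELSE → -7

29, 68, 73, -5, 65, 3, -7, 124, 63, 137, -7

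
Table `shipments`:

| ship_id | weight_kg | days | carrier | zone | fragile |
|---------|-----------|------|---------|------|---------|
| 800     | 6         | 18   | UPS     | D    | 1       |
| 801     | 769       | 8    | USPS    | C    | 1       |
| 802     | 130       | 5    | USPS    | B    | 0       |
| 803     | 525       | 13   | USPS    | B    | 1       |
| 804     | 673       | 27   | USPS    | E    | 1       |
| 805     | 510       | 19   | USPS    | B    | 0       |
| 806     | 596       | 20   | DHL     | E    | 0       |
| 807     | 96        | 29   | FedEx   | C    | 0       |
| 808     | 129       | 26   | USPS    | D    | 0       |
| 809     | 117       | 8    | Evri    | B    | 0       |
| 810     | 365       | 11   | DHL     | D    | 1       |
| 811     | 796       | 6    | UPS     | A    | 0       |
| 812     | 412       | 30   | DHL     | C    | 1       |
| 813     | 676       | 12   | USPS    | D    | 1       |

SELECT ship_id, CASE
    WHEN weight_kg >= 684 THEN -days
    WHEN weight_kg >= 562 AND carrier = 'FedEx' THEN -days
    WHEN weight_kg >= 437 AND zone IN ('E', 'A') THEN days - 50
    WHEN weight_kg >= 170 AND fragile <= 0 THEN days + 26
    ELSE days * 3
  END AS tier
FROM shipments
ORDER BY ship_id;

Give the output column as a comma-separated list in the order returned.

54, -8, 15, 39, -23, 45, -30, 87, 78, 24, 33, -6, 90, 36

ship_id=800: ELSE → 54
ship_id=801: weight_kg >= 684 → -8
ship_id=802: ELSE → 15
ship_id=803: ELSE → 39
ship_id=804: weight_kg >= 437 AND zone IN ('E', 'A') → -23
ship_id=805: weight_kg >= 170 AND fragile <= 0 → 45
ship_id=806: weight_kg >= 437 AND zone IN ('E', 'A') → -30
ship_id=807: ELSE → 87
ship_id=808: ELSE → 78
ship_id=809: ELSE → 24
ship_id=810: ELSE → 33
ship_id=811: weight_kg >= 684 → -6
ship_id=812: ELSE → 90
ship_id=813: ELSE → 36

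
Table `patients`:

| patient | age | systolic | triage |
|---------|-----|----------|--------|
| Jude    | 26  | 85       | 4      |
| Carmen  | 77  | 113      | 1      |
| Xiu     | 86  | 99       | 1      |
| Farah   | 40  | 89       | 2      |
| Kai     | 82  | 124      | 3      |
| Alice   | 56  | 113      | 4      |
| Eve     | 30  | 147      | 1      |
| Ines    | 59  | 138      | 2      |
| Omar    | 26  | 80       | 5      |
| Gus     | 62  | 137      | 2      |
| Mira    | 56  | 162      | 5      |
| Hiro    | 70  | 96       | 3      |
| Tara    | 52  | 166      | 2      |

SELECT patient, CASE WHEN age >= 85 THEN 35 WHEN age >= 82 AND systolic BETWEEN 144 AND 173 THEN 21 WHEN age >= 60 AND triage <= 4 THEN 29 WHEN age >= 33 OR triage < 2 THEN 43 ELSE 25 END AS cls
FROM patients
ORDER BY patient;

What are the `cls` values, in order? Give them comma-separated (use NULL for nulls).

43, 29, 43, 43, 29, 29, 43, 25, 29, 43, 25, 43, 35

patient=Alice: age >= 33 OR triage < 2 → 43
patient=Carmen: age >= 60 AND triage <= 4 → 29
patient=Eve: age >= 33 OR triage < 2 → 43
patient=Farah: age >= 33 OR triage < 2 → 43
patient=Gus: age >= 60 AND triage <= 4 → 29
patient=Hiro: age >= 60 AND triage <= 4 → 29
patient=Ines: age >= 33 OR triage < 2 → 43
patient=Jude: ELSE → 25
patient=Kai: age >= 60 AND triage <= 4 → 29
patient=Mira: age >= 33 OR triage < 2 → 43
patient=Omar: ELSE → 25
patient=Tara: age >= 33 OR triage < 2 → 43
patient=Xiu: age >= 85 → 35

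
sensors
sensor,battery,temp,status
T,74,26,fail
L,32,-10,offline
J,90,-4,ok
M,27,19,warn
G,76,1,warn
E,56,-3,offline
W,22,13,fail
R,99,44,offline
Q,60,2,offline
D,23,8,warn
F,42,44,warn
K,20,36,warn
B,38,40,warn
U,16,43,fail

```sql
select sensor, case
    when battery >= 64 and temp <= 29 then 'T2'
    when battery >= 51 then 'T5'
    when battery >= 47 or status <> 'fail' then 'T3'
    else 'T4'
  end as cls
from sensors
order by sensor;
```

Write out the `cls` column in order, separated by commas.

T3, T3, T5, T3, T2, T2, T3, T3, T3, T5, T5, T2, T4, T4

sensor=B: battery >= 47 or status <> 'fail' → T3
sensor=D: battery >= 47 or status <> 'fail' → T3
sensor=E: battery >= 51 → T5
sensor=F: battery >= 47 or status <> 'fail' → T3
sensor=G: battery >= 64 and temp <= 29 → T2
sensor=J: battery >= 64 and temp <= 29 → T2
sensor=K: battery >= 47 or status <> 'fail' → T3
sensor=L: battery >= 47 or status <> 'fail' → T3
sensor=M: battery >= 47 or status <> 'fail' → T3
sensor=Q: battery >= 51 → T5
sensor=R: battery >= 51 → T5
sensor=T: battery >= 64 and temp <= 29 → T2
sensor=U: ELSE → T4
sensor=W: ELSE → T4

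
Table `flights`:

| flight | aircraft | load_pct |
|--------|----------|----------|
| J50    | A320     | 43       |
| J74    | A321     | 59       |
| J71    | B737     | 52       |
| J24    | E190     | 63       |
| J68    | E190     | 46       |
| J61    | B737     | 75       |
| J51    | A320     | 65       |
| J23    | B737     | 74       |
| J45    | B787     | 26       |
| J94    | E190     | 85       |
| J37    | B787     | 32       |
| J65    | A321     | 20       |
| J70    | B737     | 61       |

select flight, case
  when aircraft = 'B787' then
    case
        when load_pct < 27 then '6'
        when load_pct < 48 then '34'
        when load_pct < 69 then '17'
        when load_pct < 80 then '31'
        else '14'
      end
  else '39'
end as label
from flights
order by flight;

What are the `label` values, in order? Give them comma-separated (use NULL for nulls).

39, 39, 34, 6, 39, 39, 39, 39, 39, 39, 39, 39, 39

flight=J23: aircraft='B737' → outer ELSE → 39
flight=J24: aircraft='E190' → outer ELSE → 39
flight=J37: aircraft='B787' → inner[load_pct < 48] → 34
flight=J45: aircraft='B787' → inner[load_pct < 27] → 6
flight=J50: aircraft='A320' → outer ELSE → 39
flight=J51: aircraft='A320' → outer ELSE → 39
flight=J61: aircraft='B737' → outer ELSE → 39
flight=J65: aircraft='A321' → outer ELSE → 39
flight=J68: aircraft='E190' → outer ELSE → 39
flight=J70: aircraft='B737' → outer ELSE → 39
flight=J71: aircraft='B737' → outer ELSE → 39
flight=J74: aircraft='A321' → outer ELSE → 39
flight=J94: aircraft='E190' → outer ELSE → 39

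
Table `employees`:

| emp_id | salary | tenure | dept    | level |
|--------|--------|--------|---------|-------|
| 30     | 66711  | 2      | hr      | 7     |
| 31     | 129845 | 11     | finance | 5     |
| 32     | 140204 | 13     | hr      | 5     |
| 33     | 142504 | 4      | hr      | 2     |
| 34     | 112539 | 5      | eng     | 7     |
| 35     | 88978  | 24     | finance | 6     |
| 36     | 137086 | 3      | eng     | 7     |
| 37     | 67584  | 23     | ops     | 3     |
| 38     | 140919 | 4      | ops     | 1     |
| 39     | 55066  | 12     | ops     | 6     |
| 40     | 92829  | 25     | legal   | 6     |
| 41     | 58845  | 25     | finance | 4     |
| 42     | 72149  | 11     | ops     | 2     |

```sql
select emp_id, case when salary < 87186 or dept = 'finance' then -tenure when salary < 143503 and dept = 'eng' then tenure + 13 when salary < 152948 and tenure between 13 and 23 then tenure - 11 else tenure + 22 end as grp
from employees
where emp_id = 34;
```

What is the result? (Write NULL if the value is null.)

emp_id = 34: salary=112539, tenure=5, dept=eng, level=7.
salary < 87186 or dept = 'finance' → false
salary < 143503 and dept = 'eng' → true → 18

18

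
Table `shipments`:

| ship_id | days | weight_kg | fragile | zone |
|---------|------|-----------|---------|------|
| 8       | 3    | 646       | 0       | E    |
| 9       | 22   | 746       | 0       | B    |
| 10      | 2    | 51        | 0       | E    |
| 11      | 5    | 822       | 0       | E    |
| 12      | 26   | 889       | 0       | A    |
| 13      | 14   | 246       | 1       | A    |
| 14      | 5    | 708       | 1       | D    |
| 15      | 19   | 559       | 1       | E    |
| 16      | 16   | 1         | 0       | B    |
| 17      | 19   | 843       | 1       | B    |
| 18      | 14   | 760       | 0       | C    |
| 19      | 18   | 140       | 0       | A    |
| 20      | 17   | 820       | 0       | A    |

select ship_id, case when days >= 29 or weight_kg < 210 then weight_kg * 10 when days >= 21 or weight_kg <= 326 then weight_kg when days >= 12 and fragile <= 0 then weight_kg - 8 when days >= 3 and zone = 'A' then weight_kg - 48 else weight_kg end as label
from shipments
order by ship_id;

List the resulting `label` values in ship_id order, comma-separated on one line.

ship_id=8: ELSE → 646
ship_id=9: days >= 21 or weight_kg <= 326 → 746
ship_id=10: days >= 29 or weight_kg < 210 → 510
ship_id=11: ELSE → 822
ship_id=12: days >= 21 or weight_kg <= 326 → 889
ship_id=13: days >= 21 or weight_kg <= 326 → 246
ship_id=14: ELSE → 708
ship_id=15: ELSE → 559
ship_id=16: days >= 29 or weight_kg < 210 → 10
ship_id=17: ELSE → 843
ship_id=18: days >= 12 and fragile <= 0 → 752
ship_id=19: days >= 29 or weight_kg < 210 → 1400
ship_id=20: days >= 12 and fragile <= 0 → 812

646, 746, 510, 822, 889, 246, 708, 559, 10, 843, 752, 1400, 812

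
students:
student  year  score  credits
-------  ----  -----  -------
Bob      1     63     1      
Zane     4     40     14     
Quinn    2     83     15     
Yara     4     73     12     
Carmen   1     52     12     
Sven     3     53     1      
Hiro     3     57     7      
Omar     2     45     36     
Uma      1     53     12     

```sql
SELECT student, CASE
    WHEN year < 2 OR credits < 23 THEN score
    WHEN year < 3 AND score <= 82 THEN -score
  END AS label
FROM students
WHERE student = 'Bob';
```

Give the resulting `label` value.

student = Bob: year=1, score=63, credits=1.
year < 2 OR credits < 23 → true → 63

63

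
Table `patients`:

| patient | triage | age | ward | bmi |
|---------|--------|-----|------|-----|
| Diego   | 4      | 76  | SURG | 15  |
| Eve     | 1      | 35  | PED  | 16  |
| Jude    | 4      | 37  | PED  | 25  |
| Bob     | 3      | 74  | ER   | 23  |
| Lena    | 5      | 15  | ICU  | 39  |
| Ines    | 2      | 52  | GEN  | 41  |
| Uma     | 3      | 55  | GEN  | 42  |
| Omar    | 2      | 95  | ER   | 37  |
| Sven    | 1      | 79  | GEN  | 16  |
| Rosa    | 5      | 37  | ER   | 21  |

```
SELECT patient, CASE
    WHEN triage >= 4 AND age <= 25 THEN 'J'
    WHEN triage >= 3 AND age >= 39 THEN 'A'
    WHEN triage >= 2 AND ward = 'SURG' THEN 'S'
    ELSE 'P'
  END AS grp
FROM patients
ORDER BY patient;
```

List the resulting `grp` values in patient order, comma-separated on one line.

patient=Bob: triage >= 3 AND age >= 39 → A
patient=Diego: triage >= 3 AND age >= 39 → A
patient=Eve: ELSE → P
patient=Ines: ELSE → P
patient=Jude: ELSE → P
patient=Lena: triage >= 4 AND age <= 25 → J
patient=Omar: ELSE → P
patient=Rosa: ELSE → P
patient=Sven: ELSE → P
patient=Uma: triage >= 3 AND age >= 39 → A

A, A, P, P, P, J, P, P, P, A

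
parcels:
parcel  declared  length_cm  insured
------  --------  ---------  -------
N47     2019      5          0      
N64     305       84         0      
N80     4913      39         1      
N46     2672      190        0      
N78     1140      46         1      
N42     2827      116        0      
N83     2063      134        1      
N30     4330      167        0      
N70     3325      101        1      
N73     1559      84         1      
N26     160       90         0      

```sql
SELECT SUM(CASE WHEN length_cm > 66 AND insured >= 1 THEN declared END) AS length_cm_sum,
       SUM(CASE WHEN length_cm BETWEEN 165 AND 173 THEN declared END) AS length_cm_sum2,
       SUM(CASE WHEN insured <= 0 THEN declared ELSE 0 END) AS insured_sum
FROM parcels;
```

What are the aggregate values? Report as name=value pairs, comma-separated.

length_cm_sum=6947, length_cm_sum2=4330, insured_sum=12313

[length_cm_sum: length_cm > 66 AND insured >= 1]
parcel=N47: ✗
parcel=N64: ✗
parcel=N80: ✗
parcel=N46: ✗
parcel=N78: ✗
parcel=N42: ✗
parcel=N83: ✓ → 2063
parcel=N30: ✗
parcel=N70: ✓ → 3325
parcel=N73: ✓ → 1559
parcel=N26: ✗
length_cm_sum = 2063 + 3325 + 1559 = 6947
—
[length_cm_sum2: length_cm BETWEEN 165 AND 173]
parcel=N47: ✗
parcel=N64: ✗
parcel=N80: ✗
parcel=N46: ✗
parcel=N78: ✗
parcel=N42: ✗
parcel=N83: ✗
parcel=N30: ✓ → 4330
parcel=N70: ✗
parcel=N73: ✗
parcel=N26: ✗
length_cm_sum2 = 4330
—
[insured_sum: insured <= 0]
parcel=N47: ✓ → 2019
parcel=N64: ✓ → 305
parcel=N80: ✗
parcel=N46: ✓ → 2672
parcel=N78: ✗
parcel=N42: ✓ → 2827
parcel=N83: ✗
parcel=N30: ✓ → 4330
parcel=N70: ✗
parcel=N73: ✗
parcel=N26: ✓ → 160
insured_sum = 2019 + 305 + 2672 + 2827 + 4330 + 160 = 12313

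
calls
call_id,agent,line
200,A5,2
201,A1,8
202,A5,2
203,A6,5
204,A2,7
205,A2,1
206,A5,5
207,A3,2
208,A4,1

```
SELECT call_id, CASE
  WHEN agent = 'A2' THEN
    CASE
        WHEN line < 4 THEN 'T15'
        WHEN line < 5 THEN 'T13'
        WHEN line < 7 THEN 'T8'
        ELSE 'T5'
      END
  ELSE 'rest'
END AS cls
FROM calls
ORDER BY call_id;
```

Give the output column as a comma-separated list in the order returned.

rest, rest, rest, rest, T5, T15, rest, rest, rest

call_id=200: agent='A5' → outer ELSE → rest
call_id=201: agent='A1' → outer ELSE → rest
call_id=202: agent='A5' → outer ELSE → rest
call_id=203: agent='A6' → outer ELSE → rest
call_id=204: agent='A2' → inner[ELSE] → T5
call_id=205: agent='A2' → inner[line < 4] → T15
call_id=206: agent='A5' → outer ELSE → rest
call_id=207: agent='A3' → outer ELSE → rest
call_id=208: agent='A4' → outer ELSE → rest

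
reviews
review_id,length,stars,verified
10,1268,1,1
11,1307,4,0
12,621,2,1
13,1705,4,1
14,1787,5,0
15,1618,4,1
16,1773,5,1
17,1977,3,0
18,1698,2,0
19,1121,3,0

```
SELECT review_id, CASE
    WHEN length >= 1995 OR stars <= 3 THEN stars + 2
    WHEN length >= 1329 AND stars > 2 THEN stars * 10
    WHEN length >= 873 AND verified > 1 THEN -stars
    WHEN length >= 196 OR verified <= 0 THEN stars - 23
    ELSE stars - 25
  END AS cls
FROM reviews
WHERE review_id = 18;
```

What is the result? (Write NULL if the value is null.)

4

review_id = 18: length=1698, stars=2, verified=0.
length >= 1995 OR stars <= 3 → true → 4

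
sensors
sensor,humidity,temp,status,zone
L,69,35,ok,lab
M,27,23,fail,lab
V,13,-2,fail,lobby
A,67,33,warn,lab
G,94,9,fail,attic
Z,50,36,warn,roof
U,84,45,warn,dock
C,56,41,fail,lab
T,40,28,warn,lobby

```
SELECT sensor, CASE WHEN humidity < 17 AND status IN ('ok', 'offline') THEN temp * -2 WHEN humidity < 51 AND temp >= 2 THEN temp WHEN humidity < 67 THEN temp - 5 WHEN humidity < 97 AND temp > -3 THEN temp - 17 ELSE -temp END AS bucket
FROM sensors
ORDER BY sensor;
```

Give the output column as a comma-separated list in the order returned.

16, 36, -8, 18, 23, 28, 28, -7, 36

sensor=A: humidity < 97 AND temp > -3 → 16
sensor=C: humidity < 67 → 36
sensor=G: humidity < 97 AND temp > -3 → -8
sensor=L: humidity < 97 AND temp > -3 → 18
sensor=M: humidity < 51 AND temp >= 2 → 23
sensor=T: humidity < 51 AND temp >= 2 → 28
sensor=U: humidity < 97 AND temp > -3 → 28
sensor=V: humidity < 67 → -7
sensor=Z: humidity < 51 AND temp >= 2 → 36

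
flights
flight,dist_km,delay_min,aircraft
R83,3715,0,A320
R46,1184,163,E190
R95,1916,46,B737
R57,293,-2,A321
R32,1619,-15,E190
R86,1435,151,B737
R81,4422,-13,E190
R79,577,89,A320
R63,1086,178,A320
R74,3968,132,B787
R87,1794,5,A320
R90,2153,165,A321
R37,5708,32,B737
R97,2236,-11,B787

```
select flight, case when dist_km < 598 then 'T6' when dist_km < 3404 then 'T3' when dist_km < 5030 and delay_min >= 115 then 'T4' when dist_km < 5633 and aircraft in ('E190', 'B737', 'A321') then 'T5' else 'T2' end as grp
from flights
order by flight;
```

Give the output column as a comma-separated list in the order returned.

flight=R32: dist_km < 3404 → T3
flight=R37: ELSE → T2
flight=R46: dist_km < 3404 → T3
flight=R57: dist_km < 598 → T6
flight=R63: dist_km < 3404 → T3
flight=R74: dist_km < 5030 and delay_min >= 115 → T4
flight=R79: dist_km < 598 → T6
flight=R81: dist_km < 5633 and aircraft in ('E190', 'B737', 'A321') → T5
flight=R83: ELSE → T2
flight=R86: dist_km < 3404 → T3
flight=R87: dist_km < 3404 → T3
flight=R90: dist_km < 3404 → T3
flight=R95: dist_km < 3404 → T3
flight=R97: dist_km < 3404 → T3

T3, T2, T3, T6, T3, T4, T6, T5, T2, T3, T3, T3, T3, T3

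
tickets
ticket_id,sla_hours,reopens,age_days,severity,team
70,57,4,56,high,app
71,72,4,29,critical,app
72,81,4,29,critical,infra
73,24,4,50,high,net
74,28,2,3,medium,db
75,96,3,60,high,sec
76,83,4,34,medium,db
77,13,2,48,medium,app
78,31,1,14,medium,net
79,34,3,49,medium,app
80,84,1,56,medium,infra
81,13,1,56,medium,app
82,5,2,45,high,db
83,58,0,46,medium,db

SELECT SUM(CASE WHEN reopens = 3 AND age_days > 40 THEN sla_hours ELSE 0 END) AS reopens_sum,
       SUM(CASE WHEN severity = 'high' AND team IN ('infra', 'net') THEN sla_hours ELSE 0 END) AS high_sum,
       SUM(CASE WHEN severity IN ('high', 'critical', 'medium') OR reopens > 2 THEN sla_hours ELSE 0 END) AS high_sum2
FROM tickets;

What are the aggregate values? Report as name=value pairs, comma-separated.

[reopens_sum: reopens = 3 AND age_days > 40]
ticket_id=70: ✗
ticket_id=71: ✗
ticket_id=72: ✗
ticket_id=73: ✗
ticket_id=74: ✗
ticket_id=75: ✓ → 96
ticket_id=76: ✗
ticket_id=77: ✗
ticket_id=78: ✗
ticket_id=79: ✓ → 34
ticket_id=80: ✗
ticket_id=81: ✗
ticket_id=82: ✗
ticket_id=83: ✗
reopens_sum = 96 + 34 = 130
—
[high_sum: severity = 'high' AND team IN ('infra', 'net')]
ticket_id=70: ✗
ticket_id=71: ✗
ticket_id=72: ✗
ticket_id=73: ✓ → 24
ticket_id=74: ✗
ticket_id=75: ✗
ticket_id=76: ✗
ticket_id=77: ✗
ticket_id=78: ✗
ticket_id=79: ✗
ticket_id=80: ✗
ticket_id=81: ✗
ticket_id=82: ✗
ticket_id=83: ✗
high_sum = 24
—
[high_sum2: severity IN ('high', 'critical', 'medium') OR reopens > 2]
ticket_id=70: ✓ → 57
ticket_id=71: ✓ → 72
ticket_id=72: ✓ → 81
ticket_id=73: ✓ → 24
ticket_id=74: ✓ → 28
ticket_id=75: ✓ → 96
ticket_id=76: ✓ → 83
ticket_id=77: ✓ → 13
ticket_id=78: ✓ → 31
ticket_id=79: ✓ → 34
ticket_id=80: ✓ → 84
ticket_id=81: ✓ → 13
ticket_id=82: ✓ → 5
ticket_id=83: ✓ → 58
high_sum2 = 57 + 72 + 81 + 24 + 28 + 96 + 83 + 13 + 31 + 34 + 84 + 13 + 5 + 58 = 679

reopens_sum=130, high_sum=24, high_sum2=679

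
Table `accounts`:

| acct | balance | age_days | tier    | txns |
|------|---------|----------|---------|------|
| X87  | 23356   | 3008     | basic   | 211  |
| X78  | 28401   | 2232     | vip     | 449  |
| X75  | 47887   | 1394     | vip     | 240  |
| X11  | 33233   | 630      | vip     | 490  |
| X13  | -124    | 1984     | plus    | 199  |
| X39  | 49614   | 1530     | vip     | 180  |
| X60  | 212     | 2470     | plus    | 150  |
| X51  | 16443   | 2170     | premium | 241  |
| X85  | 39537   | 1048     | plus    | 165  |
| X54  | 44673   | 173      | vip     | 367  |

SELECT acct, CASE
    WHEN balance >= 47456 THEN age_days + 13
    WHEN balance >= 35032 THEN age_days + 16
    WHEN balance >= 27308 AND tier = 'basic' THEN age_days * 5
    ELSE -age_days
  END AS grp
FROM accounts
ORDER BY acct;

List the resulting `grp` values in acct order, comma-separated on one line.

acct=X11: ELSE → -630
acct=X13: ELSE → -1984
acct=X39: balance >= 47456 → 1543
acct=X51: ELSE → -2170
acct=X54: balance >= 35032 → 189
acct=X60: ELSE → -2470
acct=X75: balance >= 47456 → 1407
acct=X78: ELSE → -2232
acct=X85: balance >= 35032 → 1064
acct=X87: ELSE → -3008

-630, -1984, 1543, -2170, 189, -2470, 1407, -2232, 1064, -3008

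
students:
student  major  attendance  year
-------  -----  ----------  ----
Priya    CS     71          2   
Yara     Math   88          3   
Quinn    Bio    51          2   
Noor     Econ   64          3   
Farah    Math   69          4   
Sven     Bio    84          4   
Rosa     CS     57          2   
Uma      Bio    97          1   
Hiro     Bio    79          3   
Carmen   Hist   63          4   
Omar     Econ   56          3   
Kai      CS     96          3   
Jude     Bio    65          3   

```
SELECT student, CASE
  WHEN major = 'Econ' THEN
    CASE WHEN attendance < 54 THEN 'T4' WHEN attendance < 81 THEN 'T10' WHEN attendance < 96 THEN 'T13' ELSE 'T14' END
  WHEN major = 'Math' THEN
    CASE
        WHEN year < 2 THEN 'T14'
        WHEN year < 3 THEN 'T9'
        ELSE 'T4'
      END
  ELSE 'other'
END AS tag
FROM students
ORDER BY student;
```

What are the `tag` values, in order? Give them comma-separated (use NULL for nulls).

other, T4, other, other, other, T10, T10, other, other, other, other, other, T4

student=Carmen: major='Hist' → outer ELSE → other
student=Farah: major='Math' → inner[ELSE] → T4
student=Hiro: major='Bio' → outer ELSE → other
student=Jude: major='Bio' → outer ELSE → other
student=Kai: major='CS' → outer ELSE → other
student=Noor: major='Econ' → inner[attendance < 81] → T10
student=Omar: major='Econ' → inner[attendance < 81] → T10
student=Priya: major='CS' → outer ELSE → other
student=Quinn: major='Bio' → outer ELSE → other
student=Rosa: major='CS' → outer ELSE → other
student=Sven: major='Bio' → outer ELSE → other
student=Uma: major='Bio' → outer ELSE → other
student=Yara: major='Math' → inner[ELSE] → T4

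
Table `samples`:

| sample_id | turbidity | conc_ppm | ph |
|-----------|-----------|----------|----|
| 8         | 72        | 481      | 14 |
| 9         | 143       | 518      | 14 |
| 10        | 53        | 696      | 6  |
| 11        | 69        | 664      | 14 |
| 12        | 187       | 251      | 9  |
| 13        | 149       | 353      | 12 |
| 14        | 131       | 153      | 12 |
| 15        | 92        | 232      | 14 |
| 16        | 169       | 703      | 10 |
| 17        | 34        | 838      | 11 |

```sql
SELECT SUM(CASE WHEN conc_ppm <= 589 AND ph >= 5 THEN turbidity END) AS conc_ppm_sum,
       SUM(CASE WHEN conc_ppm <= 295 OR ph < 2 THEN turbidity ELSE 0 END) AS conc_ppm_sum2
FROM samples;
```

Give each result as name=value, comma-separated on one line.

conc_ppm_sum=774, conc_ppm_sum2=410

[conc_ppm_sum: conc_ppm <= 589 AND ph >= 5]
sample_id=8: ✓ → 72
sample_id=9: ✓ → 143
sample_id=10: ✗
sample_id=11: ✗
sample_id=12: ✓ → 187
sample_id=13: ✓ → 149
sample_id=14: ✓ → 131
sample_id=15: ✓ → 92
sample_id=16: ✗
sample_id=17: ✗
conc_ppm_sum = 72 + 143 + 187 + 149 + 131 + 92 = 774
—
[conc_ppm_sum2: conc_ppm <= 295 OR ph < 2]
sample_id=8: ✗
sample_id=9: ✗
sample_id=10: ✗
sample_id=11: ✗
sample_id=12: ✓ → 187
sample_id=13: ✗
sample_id=14: ✓ → 131
sample_id=15: ✓ → 92
sample_id=16: ✗
sample_id=17: ✗
conc_ppm_sum2 = 187 + 131 + 92 = 410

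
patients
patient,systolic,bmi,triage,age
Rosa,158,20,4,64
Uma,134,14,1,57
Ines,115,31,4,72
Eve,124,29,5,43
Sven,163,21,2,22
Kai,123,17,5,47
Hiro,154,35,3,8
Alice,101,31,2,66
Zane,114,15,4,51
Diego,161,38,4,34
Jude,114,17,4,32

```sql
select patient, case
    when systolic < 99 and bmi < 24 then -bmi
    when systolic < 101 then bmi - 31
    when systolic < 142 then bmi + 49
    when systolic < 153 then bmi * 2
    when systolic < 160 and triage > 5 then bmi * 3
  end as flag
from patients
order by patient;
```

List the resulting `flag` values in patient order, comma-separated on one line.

80, NULL, 78, NULL, 80, 66, 66, NULL, NULL, 63, 64

patient=Alice: systolic < 142 → 80
patient=Diego: (no match → NULL) → NULL
patient=Eve: systolic < 142 → 78
patient=Hiro: (no match → NULL) → NULL
patient=Ines: systolic < 142 → 80
patient=Jude: systolic < 142 → 66
patient=Kai: systolic < 142 → 66
patient=Rosa: (no match → NULL) → NULL
patient=Sven: (no match → NULL) → NULL
patient=Uma: systolic < 142 → 63
patient=Zane: systolic < 142 → 64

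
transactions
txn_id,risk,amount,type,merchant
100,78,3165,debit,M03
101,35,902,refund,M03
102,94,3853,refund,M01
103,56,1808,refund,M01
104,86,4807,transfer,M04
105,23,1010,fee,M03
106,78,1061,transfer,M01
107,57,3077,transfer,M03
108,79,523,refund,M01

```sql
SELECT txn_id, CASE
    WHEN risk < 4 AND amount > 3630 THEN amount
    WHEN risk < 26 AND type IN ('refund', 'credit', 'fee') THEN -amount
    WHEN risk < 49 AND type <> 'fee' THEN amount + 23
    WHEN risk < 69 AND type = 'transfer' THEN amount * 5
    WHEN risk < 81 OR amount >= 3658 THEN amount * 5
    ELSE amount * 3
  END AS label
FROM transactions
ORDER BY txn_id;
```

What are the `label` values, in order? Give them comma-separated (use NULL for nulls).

txn_id=100: risk < 81 OR amount >= 3658 → 15825
txn_id=101: risk < 49 AND type <> 'fee' → 925
txn_id=102: risk < 81 OR amount >= 3658 → 19265
txn_id=103: risk < 81 OR amount >= 3658 → 9040
txn_id=104: risk < 81 OR amount >= 3658 → 24035
txn_id=105: risk < 26 AND type IN ('refund', 'credit', 'fee') → -1010
txn_id=106: risk < 81 OR amount >= 3658 → 5305
txn_id=107: risk < 69 AND type = 'transfer' → 15385
txn_id=108: risk < 81 OR amount >= 3658 → 2615

15825, 925, 19265, 9040, 24035, -1010, 5305, 15385, 2615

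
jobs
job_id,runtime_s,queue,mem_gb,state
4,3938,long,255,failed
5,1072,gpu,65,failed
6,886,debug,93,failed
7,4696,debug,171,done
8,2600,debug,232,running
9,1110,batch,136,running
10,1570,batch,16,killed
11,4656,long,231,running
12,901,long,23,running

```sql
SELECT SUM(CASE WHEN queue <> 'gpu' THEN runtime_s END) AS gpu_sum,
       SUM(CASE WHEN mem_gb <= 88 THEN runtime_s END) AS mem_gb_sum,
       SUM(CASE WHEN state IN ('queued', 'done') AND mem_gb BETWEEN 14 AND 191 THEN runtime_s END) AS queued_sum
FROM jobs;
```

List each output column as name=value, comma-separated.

[gpu_sum: queue <> 'gpu']
job_id=4: ✓ → 3938
job_id=5: ✗
job_id=6: ✓ → 886
job_id=7: ✓ → 4696
job_id=8: ✓ → 2600
job_id=9: ✓ → 1110
job_id=10: ✓ → 1570
job_id=11: ✓ → 4656
job_id=12: ✓ → 901
gpu_sum = 3938 + 886 + 4696 + 2600 + 1110 + 1570 + 4656 + 901 = 20357
—
[mem_gb_sum: mem_gb <= 88]
job_id=4: ✗
job_id=5: ✓ → 1072
job_id=6: ✗
job_id=7: ✗
job_id=8: ✗
job_id=9: ✗
job_id=10: ✓ → 1570
job_id=11: ✗
job_id=12: ✓ → 901
mem_gb_sum = 1072 + 1570 + 901 = 3543
—
[queued_sum: state IN ('queued', 'done') AND mem_gb BETWEEN 14 AND 191]
job_id=4: ✗
job_id=5: ✗
job_id=6: ✗
job_id=7: ✓ → 4696
job_id=8: ✗
job_id=9: ✗
job_id=10: ✗
job_id=11: ✗
job_id=12: ✗
queued_sum = 4696

gpu_sum=20357, mem_gb_sum=3543, queued_sum=4696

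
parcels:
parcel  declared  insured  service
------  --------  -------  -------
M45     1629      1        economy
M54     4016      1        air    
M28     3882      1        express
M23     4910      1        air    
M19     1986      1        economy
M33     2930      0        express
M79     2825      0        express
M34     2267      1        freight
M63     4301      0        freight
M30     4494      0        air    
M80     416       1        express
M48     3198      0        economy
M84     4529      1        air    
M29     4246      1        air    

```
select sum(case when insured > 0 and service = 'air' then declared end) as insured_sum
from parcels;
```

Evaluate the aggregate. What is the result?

parcel=M45: ✗
parcel=M54: ✓ → 4016
parcel=M28: ✗
parcel=M23: ✓ → 4910
parcel=M19: ✗
parcel=M33: ✗
parcel=M79: ✗
parcel=M34: ✗
parcel=M63: ✗
parcel=M30: ✗
parcel=M80: ✗
parcel=M48: ✗
parcel=M84: ✓ → 4529
parcel=M29: ✓ → 4246
insured_sum = 4016 + 4910 + 4529 + 4246 = 17701

17701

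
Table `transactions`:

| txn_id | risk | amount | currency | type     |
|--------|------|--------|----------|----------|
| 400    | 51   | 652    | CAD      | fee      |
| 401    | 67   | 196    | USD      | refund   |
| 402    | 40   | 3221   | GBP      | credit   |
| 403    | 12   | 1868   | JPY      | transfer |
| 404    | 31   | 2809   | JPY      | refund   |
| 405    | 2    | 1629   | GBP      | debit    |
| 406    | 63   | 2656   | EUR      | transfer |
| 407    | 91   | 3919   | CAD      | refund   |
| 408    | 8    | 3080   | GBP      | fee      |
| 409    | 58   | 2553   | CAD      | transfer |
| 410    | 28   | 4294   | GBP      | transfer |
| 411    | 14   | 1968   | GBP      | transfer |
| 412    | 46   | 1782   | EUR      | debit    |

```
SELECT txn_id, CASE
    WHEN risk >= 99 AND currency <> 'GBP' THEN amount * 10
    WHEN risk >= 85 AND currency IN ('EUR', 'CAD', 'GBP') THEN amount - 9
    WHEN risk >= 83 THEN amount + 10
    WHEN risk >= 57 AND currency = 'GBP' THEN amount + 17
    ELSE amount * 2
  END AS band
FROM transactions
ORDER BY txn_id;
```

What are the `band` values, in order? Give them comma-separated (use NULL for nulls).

1304, 392, 6442, 3736, 5618, 3258, 5312, 3910, 6160, 5106, 8588, 3936, 3564

txn_id=400: ELSE → 1304
txn_id=401: ELSE → 392
txn_id=402: ELSE → 6442
txn_id=403: ELSE → 3736
txn_id=404: ELSE → 5618
txn_id=405: ELSE → 3258
txn_id=406: ELSE → 5312
txn_id=407: risk >= 85 AND currency IN ('EUR', 'CAD', 'GBP') → 3910
txn_id=408: ELSE → 6160
txn_id=409: ELSE → 5106
txn_id=410: ELSE → 8588
txn_id=411: ELSE → 3936
txn_id=412: ELSE → 3564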